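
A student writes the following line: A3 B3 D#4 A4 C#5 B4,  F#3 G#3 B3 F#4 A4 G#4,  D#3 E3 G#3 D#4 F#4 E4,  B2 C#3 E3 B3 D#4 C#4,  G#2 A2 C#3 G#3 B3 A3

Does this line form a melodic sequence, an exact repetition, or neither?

Each 6-note cell is the previous one transposed down a 3rd.

sequence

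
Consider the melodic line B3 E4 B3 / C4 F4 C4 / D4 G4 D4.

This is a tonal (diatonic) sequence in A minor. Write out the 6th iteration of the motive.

The 3-note cells begin on B3, C4, D4 — each up a 2nd from the last.
Extending up a 2nd: E4 → F4 → G4.
Statement 6 starts on G4 and keeps the same diatonic contour: G4 C5 G4.

G4 C5 G4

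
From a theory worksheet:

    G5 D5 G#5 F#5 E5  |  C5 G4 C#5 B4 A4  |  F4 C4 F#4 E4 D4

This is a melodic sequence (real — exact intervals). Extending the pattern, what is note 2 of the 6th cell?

With 5-note cells, note 2 of each statement runs D5, G4, C4.
Each moves down a 5th. Continuing: F3 → Bb2 → Eb2.

Eb2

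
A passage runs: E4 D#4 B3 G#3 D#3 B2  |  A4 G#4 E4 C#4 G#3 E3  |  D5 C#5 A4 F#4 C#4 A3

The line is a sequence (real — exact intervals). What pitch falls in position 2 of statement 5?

B5

With 6-note cells, note 2 of each statement runs D#4, G#4, C#5.
Extending up a 4th: F#5 → B5.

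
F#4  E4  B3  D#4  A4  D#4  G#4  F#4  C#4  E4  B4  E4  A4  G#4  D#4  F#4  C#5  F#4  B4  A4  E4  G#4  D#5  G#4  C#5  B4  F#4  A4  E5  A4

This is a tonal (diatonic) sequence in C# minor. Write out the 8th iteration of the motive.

F#5 E5 B4 D#5 A5 D#5

With a 6-note motive the entries are F#4, G#4, A4, B4, C#5, each up a 2nd from the previous.
Carrying on: D#5 → E5 → F#5.
From F#5 the diatonic shape gives F#5 E5 B4 D#5 A5 D#5.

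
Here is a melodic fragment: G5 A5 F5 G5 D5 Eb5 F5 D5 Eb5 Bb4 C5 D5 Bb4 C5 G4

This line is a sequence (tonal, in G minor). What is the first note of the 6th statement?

With a 5-note motive the entries are G5, Eb5, C5, each down a 3rd from the previous.
Extending the heads down a 3rd: A4 → F4 → D4.

D4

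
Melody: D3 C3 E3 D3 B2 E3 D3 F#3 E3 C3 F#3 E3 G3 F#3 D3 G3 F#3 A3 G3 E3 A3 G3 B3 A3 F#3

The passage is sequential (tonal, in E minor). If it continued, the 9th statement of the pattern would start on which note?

With a 5-note motive the entries are D3, E3, F#3, G3, A3, each up a 2nd from the previous.
Continuing: B3 → C4 → D4 → E4. Statement 9 starts on E4.

E4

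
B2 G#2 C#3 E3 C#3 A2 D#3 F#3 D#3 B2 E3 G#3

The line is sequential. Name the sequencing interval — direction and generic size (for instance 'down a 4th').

With a 4-note motive the entries are B2, C#3, D#3, each up a 2nd from the previous.
From B2 to C#3: up a 2nd.

up a 2nd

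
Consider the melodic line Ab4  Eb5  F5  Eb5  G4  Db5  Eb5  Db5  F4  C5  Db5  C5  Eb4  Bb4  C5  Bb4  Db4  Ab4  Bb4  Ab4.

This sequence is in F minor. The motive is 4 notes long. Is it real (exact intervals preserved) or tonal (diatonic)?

Every note is diatonic to F minor.
Cell 1 has +7 semitones from note 1 to 2, but cell 2 has +6 — the interval quality changes while the contour stays the same, which is the hallmark of a tonal sequence.

tonal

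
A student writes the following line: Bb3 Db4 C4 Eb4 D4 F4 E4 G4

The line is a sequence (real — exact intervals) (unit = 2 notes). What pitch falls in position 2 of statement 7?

Grouping in 2s, the 2nd note of each cell is Db4, Eb4, F4, G4.
Extending up a 2nd: A4 → B4 → C#5.

C#5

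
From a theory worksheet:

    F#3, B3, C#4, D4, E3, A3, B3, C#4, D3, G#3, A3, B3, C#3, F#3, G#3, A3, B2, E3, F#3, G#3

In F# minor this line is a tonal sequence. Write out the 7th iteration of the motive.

G#2 C#3 D3 E3

Taking 4-note groups, the heads are F#3, E3, D3, C#3, B2: the pattern moves down a 2nd.
Extending down a 2nd: A2 → G#2.
Statement 7 starts on G#2 and keeps the same diatonic contour: G#2 C#3 D3 E3.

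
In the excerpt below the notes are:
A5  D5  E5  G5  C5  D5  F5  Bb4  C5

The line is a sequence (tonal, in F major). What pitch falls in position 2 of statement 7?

E4

The unit is 3 notes. Position-2 pitches of the 3 shown cells: D5, C5, Bb4.
Extending down a 2nd: A4 → G4 → F4 → E4.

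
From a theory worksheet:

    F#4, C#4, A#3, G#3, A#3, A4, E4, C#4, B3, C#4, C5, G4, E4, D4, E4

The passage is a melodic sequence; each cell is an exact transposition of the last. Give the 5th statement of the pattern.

With a 5-note motive the entries are F#4, A4, C5, each up a 3rd from the previous.
Carrying on: Eb5 → Gb5.
Statement 5 starts on Gb5 and keeps the same exact contour: Gb5 Db5 Bb4 Ab4 Bb4.

Gb5 Db5 Bb4 Ab4 Bb4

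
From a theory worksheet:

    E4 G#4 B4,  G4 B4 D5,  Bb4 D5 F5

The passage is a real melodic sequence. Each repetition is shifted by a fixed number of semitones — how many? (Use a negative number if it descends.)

3

With a 3-note motive the entries are E4, G4, Bb4, each up a 3rd from the previous.
Counting half-steps from E4 to G4: 3.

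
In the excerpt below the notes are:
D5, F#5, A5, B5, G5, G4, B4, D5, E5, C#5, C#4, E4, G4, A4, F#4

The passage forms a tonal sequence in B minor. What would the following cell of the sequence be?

F#3 A3 C#4 D4 B3

Taking 5-note groups, the heads are D5, G4, C#4: the pattern moves down a 5th.
Statement 4 starts on F#3 and keeps the same diatonic contour: F#3 A3 C#4 D4 B3.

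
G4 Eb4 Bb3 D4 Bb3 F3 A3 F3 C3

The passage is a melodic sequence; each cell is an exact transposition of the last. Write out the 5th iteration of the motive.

B2 G2 D2

Unit = 3 notes; the statements start on G4, D4, A3, moving down a 4th each time.
Continuing the starts: E3 → B2.
Statement 5 starts on B2 and keeps the same exact contour: B2 G2 D2.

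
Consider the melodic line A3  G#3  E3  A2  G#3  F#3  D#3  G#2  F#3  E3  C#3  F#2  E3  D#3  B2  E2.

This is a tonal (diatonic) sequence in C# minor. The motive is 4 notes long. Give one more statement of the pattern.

D#3 C#3 A2 D#2

The 4-note cells begin on A3, G#3, F#3, E3 — each down a 2nd from the last.
Statement 5 starts on D#3 and keeps the same diatonic contour: D#3 C#3 A2 D#2.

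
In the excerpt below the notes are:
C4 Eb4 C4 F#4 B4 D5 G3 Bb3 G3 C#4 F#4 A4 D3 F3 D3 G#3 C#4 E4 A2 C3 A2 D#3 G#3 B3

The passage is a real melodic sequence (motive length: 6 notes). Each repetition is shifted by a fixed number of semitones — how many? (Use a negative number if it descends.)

The 6-note cells begin on C4, G3, D3, A2 — each down a 4th from the last.
Counting half-steps from C4 to G3: -5.

-5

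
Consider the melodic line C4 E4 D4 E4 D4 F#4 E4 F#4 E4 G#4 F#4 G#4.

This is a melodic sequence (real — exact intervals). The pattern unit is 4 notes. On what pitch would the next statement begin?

Taking 4-note groups, the heads are C4, D4, E4: the pattern moves up a 2nd.
One more step up a 2nd gives F#4.

F#4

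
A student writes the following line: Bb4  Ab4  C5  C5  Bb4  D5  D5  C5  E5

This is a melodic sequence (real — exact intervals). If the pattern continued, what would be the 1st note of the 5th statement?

F#5

With 3-note cells, note 1 of each statement runs Bb4, C5, D5.
Extending up a 2nd: E5 → F#5.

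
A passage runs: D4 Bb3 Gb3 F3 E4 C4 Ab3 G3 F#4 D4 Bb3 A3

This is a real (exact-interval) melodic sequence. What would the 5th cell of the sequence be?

A#4 F#4 D4 C#4

Taking 4-note groups, the heads are D4, E4, F#4: the pattern moves up a 2nd.
Extending up a 2nd: G#4 → A#4.
So cell 5 is A#4 F#4 D4 C#4.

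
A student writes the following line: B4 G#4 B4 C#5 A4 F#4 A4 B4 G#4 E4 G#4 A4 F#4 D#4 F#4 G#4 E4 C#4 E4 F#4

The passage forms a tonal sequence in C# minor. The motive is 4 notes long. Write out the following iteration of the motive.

D#4 B3 D#4 E4

The 4-note cells begin on B4, A4, G#4, F#4, E4 — each down a 2nd from the last.
So cell 6 is D#4 B3 D#4 E4.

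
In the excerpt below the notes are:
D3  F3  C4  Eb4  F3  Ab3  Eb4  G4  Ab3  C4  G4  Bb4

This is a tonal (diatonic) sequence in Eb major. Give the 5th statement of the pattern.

Taking 4-note groups, the heads are D3, F3, Ab3: the pattern moves up a 3rd.
Carrying on: C4 → Eb4.
From Eb4 the diatonic shape gives Eb4 G4 D5 F5.

Eb4 G4 D5 F5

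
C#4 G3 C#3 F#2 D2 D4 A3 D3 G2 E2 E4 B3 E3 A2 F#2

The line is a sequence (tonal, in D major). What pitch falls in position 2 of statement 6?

Grouping in 5s, the 2nd note of each cell is G3, A3, B3.
Each moves up a 2nd. Continuing: C#4 → D4 → E4.

E4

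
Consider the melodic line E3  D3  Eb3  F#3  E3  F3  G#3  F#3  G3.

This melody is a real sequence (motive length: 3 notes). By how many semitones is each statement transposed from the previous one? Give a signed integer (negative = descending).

2

With a 3-note motive the entries are E3, F#3, G#3, each up a 2nd from the previous.
E3→F#3 is 54 − 52 = 2 semitones.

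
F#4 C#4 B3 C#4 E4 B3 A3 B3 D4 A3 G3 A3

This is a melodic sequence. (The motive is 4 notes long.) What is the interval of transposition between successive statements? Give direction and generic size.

With a 4-note motive the entries are F#4, E4, D4, each down a 2nd from the previous.
F#4 to E4 is down a 2nd.

down a 2nd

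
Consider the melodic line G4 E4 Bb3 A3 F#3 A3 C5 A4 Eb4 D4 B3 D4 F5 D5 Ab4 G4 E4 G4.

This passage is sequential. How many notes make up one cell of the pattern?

18 notes total. Splitting into 3 groups of 6:
G4 E4 Bb3 A3 F#3 A3 | C5 A4 Eb4 D4 B3 D4 | F5 D5 Ab4 G4 E4 G4
Every group is a transposition up a 4th of the one before; no shorter unit works.

6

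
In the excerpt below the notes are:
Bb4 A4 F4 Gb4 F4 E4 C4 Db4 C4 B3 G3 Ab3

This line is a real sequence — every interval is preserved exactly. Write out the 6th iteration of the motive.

Unit = 4 notes; the statements start on Bb4, F4, C4, moving down a 4th each time.
Carrying on: G3 → D3 → A2.
From A2 the exact shape gives A2 G#2 E2 F2.

A2 G#2 E2 F2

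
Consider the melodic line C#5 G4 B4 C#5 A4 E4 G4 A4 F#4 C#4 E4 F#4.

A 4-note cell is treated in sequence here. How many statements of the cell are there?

3

12 notes in groups of 4 gives 12/4 = 3 statements.
Starts: C#5, A4, F#4 — each down a 3rd.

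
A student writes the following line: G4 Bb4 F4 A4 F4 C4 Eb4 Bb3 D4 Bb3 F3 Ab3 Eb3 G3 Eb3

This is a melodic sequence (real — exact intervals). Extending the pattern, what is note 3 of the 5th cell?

The unit is 5 notes. Position-3 pitches of the 3 shown cells: F4, Bb3, Eb3.
Each moves down a 5th. Continuing: Ab2 → Db2.

Db2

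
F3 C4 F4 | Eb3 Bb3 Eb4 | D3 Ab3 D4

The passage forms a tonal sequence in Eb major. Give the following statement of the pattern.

C3 G3 C4

Taking 3-note groups, the heads are F3, Eb3, D3: the pattern moves down a 2nd.
So cell 4 is C3 G3 C4.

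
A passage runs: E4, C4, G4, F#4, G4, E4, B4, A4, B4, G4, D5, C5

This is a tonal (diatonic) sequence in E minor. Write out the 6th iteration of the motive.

A5 F#5 C6 B5

The 4-note cells begin on E4, G4, B4 — each up a 3rd from the last.
Continuing the starts: D5 → F#5 → A5.
From A5 the diatonic shape gives A5 F#5 C6 B5.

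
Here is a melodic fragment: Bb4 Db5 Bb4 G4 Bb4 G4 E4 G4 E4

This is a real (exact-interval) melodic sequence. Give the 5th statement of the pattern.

Taking 3-note groups, the heads are Bb4, G4, E4: the pattern moves down a 3rd.
Extending down a 3rd: C#4 → A#3.
Statement 5 starts on A#3 and keeps the same exact contour: A#3 C#4 A#3.

A#3 C#4 A#3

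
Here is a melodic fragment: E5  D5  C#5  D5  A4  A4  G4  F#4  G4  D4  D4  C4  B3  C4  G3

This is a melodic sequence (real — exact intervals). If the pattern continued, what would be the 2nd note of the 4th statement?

F3

Grouping in 5s, the 2nd note of each cell is D5, G4, C4.
From C4, down a 5th gives F3.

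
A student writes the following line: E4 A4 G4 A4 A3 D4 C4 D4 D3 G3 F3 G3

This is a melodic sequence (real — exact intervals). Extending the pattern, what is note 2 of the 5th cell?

F2

Grouping in 4s, the 2nd note of each cell is A4, D4, G3.
Extending down a 5th: C3 → F2.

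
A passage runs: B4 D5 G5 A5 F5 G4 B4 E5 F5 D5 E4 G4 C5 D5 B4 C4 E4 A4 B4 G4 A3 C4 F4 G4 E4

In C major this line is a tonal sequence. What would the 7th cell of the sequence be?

The 5-note cells begin on B4, G4, E4, C4, A3 — each down a 3rd from the last.
Continuing the starts: F3 → D3.
Statement 7 starts on D3 and keeps the same diatonic contour: D3 F3 B3 C4 A3.

D3 F3 B3 C4 A3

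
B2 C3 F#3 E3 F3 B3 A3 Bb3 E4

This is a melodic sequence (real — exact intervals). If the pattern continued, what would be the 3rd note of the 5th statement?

Grouping in 3s, the 3rd note of each cell is F#3, B3, E4.
Extending up a 4th: A4 → D5.

D5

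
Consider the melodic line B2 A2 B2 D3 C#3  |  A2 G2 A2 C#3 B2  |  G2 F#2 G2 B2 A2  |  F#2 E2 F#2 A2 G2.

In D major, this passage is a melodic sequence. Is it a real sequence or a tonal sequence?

Every note is diatonic to D major.
Cell 1 has +3 semitones from note 3 to 4, but cell 2 has +4 — the interval quality changes while the contour stays the same, which is the hallmark of a tonal sequence.

tonal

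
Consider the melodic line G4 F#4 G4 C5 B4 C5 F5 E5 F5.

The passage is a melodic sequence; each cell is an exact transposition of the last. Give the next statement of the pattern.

Unit = 3 notes; the statements start on G4, C5, F5, moving up a 4th each time.
So cell 4 is Bb5 A5 Bb5.

Bb5 A5 Bb5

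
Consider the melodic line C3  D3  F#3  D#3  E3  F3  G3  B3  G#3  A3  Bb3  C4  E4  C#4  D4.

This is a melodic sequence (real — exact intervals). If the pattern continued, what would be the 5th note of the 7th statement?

Bb5

With 5-note cells, note 5 of each statement runs E3, A3, D4.
Extending up a 4th: G4 → C5 → F5 → Bb5.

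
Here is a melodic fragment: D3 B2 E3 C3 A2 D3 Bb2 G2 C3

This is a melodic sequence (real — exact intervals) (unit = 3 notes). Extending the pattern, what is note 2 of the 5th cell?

Grouping in 3s, the 2nd note of each cell is B2, A2, G2.
Carrying that down a 2nd forward: F2 → Eb2.

Eb2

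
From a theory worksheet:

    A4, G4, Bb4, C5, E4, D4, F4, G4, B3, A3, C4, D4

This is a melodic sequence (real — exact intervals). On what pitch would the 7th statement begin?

The 4-note cells begin on A4, E4, B3 — each down a 4th from the last.
Continuing: F#3 → C#3 → G#2 → D#2. Statement 7 starts on D#2.

D#2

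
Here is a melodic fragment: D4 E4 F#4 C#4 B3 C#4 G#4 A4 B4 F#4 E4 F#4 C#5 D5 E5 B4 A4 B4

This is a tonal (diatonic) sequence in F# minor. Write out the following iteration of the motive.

F#5 G#5 A5 E5 D5 E5

Unit = 6 notes; the statements start on D4, G#4, C#5, moving up a 4th each time.
From F#5 the diatonic shape gives F#5 G#5 A5 E5 D5 E5.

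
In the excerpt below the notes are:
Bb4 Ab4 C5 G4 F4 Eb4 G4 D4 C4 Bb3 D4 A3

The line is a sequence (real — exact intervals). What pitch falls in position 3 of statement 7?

The unit is 4 notes. Position-3 pitches of the 3 shown cells: C5, G4, D4.
Extending down a 4th: A3 → E3 → B2 → F#2.

F#2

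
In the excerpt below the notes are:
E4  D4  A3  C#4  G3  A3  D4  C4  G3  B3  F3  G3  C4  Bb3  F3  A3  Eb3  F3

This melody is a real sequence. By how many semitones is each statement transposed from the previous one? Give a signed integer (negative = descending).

-2

The 6-note cells begin on E4, D4, C4 — each down a 2nd from the last.
Counting half-steps from E4 to D4: -2.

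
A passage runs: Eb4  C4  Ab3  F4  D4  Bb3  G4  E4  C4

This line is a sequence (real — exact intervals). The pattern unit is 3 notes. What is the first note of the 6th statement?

Unit = 3 notes; the statements start on Eb4, F4, G4, moving up a 2nd each time.
Extending the heads up a 2nd: A4 → B4 → C#5.

C#5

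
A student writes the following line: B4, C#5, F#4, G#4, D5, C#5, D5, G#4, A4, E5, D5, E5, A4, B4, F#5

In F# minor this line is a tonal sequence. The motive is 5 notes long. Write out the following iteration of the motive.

E5 F#5 B4 C#5 G#5

The 5-note cells begin on B4, C#5, D5 — each up a 2nd from the last.
So cell 4 is E5 F#5 B4 C#5 G#5.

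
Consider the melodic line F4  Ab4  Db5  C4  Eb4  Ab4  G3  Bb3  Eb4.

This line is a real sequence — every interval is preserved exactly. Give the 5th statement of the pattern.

The 3-note cells begin on F4, C4, G3 — each down a 4th from the last.
Continuing the starts: D3 → A2.
From A2 the exact shape gives A2 C3 F3.

A2 C3 F3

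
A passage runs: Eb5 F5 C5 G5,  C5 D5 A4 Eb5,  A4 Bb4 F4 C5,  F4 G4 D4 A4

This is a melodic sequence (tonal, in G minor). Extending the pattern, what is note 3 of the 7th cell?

Eb3

The unit is 4 notes. Position-3 pitches of the 4 shown cells: C5, A4, F4, D4.
Carrying that down a 3rd forward: Bb3 → G3 → Eb3.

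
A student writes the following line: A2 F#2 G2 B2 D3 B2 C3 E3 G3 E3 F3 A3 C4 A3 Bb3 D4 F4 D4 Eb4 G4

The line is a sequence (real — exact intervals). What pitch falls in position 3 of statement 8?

The unit is 4 notes. Position-3 pitches of the 5 shown cells: G2, C3, F3, Bb3, Eb4.
Carrying that up a 4th forward: Ab4 → Db5 → Gb5.

Gb5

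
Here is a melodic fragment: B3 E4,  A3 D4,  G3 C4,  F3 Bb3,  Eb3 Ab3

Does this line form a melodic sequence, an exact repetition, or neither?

sequence

Each 2-note cell is the previous one transposed down a 2nd.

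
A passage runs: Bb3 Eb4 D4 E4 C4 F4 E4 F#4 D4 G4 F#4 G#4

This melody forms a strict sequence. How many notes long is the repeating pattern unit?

Try groups of 4 (3 cells in 12 notes):
Bb3 Eb4 D4 E4 | C4 F4 E4 F#4 | D4 G4 F#4 G#4
Every group is a transposition up a 2nd of the one before; no shorter unit works.

4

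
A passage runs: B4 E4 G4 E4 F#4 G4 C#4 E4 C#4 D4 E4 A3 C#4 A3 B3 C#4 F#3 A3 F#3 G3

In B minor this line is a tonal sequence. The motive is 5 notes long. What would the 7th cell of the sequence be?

The 5-note cells begin on B4, G4, E4, C#4 — each down a 3rd from the last.
Continuing the starts: A3 → F#3 → D3.
From D3 the diatonic shape gives D3 G2 B2 G2 A2.

D3 G2 B2 G2 A2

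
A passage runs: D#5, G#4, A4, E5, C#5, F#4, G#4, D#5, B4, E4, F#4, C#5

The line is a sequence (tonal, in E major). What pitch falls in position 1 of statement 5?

G#4

With 4-note cells, note 1 of each statement runs D#5, C#5, B4.
Carrying that down a 2nd forward: A4 → G#4.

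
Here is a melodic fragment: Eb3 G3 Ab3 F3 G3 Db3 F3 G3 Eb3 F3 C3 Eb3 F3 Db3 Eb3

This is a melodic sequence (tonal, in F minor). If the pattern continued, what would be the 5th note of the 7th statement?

The unit is 5 notes. Position-5 pitches of the 3 shown cells: G3, F3, Eb3.
Carrying that down a 2nd forward: Db3 → C3 → Bb2 → Ab2.

Ab2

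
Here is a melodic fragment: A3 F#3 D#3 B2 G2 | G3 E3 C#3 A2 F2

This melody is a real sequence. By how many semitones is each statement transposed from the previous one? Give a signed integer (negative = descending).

The 5-note cells begin on A3, G3 — each down a 2nd from the last.
Counting half-steps from A3 to G3: -2.

-2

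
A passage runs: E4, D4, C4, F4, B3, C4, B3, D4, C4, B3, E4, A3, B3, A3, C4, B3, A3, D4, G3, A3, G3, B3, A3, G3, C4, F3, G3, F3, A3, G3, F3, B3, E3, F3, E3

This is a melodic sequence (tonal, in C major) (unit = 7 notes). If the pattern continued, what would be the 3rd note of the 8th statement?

C3

The unit is 7 notes. Position-3 pitches of the 5 shown cells: C4, B3, A3, G3, F3.
Carrying that down a 2nd forward: E3 → D3 → C3.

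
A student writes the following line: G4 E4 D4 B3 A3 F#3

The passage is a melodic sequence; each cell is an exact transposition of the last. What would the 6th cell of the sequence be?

With a 2-note motive the entries are G4, D4, A3, each down a 4th from the previous.
Extending down a 4th: E3 → B2 → F#2.
From F#2 the exact shape gives F#2 D#2.

F#2 D#2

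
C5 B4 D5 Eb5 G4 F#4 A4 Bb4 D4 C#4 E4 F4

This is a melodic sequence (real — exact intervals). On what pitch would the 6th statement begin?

B2

With a 4-note motive the entries are C5, G4, D4, each down a 4th from the previous.
Continuing: A3 → E3 → B2. Statement 6 starts on B2.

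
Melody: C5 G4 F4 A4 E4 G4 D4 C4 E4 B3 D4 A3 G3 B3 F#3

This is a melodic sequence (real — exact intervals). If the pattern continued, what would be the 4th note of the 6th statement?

With 5-note cells, note 4 of each statement runs A4, E4, B3.
Carrying that down a 4th forward: F#3 → C#3 → G#2.

G#2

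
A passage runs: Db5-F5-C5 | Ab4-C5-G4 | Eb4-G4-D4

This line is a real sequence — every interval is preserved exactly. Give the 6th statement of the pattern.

C3 E3 B2

With a 3-note motive the entries are Db5, Ab4, Eb4, each down a 4th from the previous.
Continuing the starts: Bb3 → F3 → C3.
So cell 6 is C3 E3 B2.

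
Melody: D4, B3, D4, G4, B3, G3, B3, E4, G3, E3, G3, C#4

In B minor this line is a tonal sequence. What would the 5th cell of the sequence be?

Unit = 4 notes; the statements start on D4, B3, G3, moving down a 3rd each time.
Continuing the starts: E3 → C#3.
So cell 5 is C#3 A2 C#3 F#3.

C#3 A2 C#3 F#3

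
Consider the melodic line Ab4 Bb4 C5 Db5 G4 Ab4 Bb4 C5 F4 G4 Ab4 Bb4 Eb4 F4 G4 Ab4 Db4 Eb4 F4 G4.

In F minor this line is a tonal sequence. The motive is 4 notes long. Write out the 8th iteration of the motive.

Ab3 Bb3 C4 Db4

Unit = 4 notes; the statements start on Ab4, G4, F4, Eb4, Db4, moving down a 2nd each time.
Carrying on: C4 → Bb3 → Ab3.
Statement 8 starts on Ab3 and keeps the same diatonic contour: Ab3 Bb3 C4 Db4.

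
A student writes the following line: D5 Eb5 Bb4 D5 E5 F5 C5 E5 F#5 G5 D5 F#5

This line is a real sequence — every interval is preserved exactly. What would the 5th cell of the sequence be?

A#5 B5 F#5 A#5

The 4-note cells begin on D5, E5, F#5 — each up a 2nd from the last.
Carrying on: G#5 → A#5.
So cell 5 is A#5 B5 F#5 A#5.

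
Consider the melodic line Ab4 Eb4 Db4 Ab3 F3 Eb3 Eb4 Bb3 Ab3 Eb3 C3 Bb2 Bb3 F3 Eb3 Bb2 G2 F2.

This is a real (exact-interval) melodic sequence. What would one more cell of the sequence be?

Unit = 6 notes; the statements start on Ab4, Eb4, Bb3, moving down a 4th each time.
Statement 4 starts on F3 and keeps the same exact contour: F3 C3 Bb2 F2 D2 C2.

F3 C3 Bb2 F2 D2 C2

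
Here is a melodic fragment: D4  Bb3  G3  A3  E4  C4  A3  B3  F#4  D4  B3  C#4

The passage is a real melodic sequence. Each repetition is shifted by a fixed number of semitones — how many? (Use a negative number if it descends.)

2

With a 4-note motive the entries are D4, E4, F#4, each up a 2nd from the previous.
D4 to E4 spans +2 semitones.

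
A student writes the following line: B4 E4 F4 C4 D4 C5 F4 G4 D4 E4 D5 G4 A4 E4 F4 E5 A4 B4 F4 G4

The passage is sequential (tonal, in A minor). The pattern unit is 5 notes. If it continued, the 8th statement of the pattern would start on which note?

B5

The 5-note cells begin on B4, C5, D5, E5 — each up a 2nd from the last.
Continuing: F5 → G5 → A5 → B5. Statement 8 starts on B5.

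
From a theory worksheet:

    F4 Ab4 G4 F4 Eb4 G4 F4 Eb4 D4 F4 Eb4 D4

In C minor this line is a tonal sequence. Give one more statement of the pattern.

Unit = 4 notes; the statements start on F4, Eb4, D4, moving down a 2nd each time.
Statement 4 starts on C4 and keeps the same diatonic contour: C4 Eb4 D4 C4.

C4 Eb4 D4 C4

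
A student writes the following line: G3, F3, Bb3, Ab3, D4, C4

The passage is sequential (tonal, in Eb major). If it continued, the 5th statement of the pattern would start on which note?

With a 2-note motive the entries are G3, Bb3, D4, each up a 3rd from the previous.
Continuing: F4 → Ab4. Statement 5 starts on Ab4.

Ab4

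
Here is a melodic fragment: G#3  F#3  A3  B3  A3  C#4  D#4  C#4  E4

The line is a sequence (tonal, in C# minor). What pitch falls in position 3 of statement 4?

With 3-note cells, note 3 of each statement runs A3, C#4, E4.
From E4, up a 3rd gives G#4.

G#4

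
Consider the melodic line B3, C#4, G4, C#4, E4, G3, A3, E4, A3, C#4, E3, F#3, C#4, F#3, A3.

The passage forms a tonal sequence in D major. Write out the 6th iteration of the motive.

Taking 5-note groups, the heads are B3, G3, E3: the pattern moves down a 3rd.
Continuing the starts: C#3 → A2 → F#2.
So cell 6 is F#2 G2 D3 G2 B2.

F#2 G2 D3 G2 B2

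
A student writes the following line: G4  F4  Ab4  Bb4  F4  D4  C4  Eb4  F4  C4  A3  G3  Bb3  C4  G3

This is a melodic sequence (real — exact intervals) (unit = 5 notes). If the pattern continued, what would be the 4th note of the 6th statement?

A2

The unit is 5 notes. Position-4 pitches of the 3 shown cells: Bb4, F4, C4.
Each moves down a 4th. Continuing: G3 → D3 → A2.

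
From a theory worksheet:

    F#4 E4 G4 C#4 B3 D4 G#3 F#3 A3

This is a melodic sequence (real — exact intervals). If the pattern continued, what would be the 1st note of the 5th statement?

A#2

Grouping in 3s, the 1st note of each cell is F#4, C#4, G#3.
Extending down a 4th: D#3 → A#2.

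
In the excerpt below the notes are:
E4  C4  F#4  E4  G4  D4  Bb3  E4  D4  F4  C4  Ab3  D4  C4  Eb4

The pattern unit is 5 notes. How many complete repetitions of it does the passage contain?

15 notes in groups of 5 gives 15/5 = 3 statements.
Starts: E4, D4, C4 — each down a 2nd.

3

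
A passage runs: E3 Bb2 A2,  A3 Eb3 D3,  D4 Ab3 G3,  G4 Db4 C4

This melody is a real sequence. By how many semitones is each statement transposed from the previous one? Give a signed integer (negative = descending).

5

Unit = 3 notes; the statements start on E3, A3, D4, G4, moving up a 4th each time.
E3→A3 is 57 − 52 = 5 semitones.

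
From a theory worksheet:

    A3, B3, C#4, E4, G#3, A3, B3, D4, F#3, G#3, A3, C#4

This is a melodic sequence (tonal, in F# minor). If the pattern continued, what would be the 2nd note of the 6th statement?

With 4-note cells, note 2 of each statement runs B3, A3, G#3.
Carrying that down a 2nd forward: F#3 → E3 → D3.

D3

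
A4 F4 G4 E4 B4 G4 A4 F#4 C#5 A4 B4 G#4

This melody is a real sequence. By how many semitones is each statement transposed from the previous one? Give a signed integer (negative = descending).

2

The 4-note cells begin on A4, B4, C#5 — each up a 2nd from the last.
A4→B4 is 71 − 69 = 2 semitones.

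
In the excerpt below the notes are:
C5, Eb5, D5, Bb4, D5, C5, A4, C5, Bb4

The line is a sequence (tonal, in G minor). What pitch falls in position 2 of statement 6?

Grouping in 3s, the 2nd note of each cell is Eb5, D5, C5.
Extending down a 2nd: Bb4 → A4 → G4.

G4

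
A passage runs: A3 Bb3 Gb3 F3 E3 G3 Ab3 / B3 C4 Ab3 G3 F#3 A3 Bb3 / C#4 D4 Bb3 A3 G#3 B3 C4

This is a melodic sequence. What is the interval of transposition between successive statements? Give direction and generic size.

up a 2nd

Unit = 7 notes; the statements start on A3, B3, C#4, moving up a 2nd each time.
A3 to B3 is up a 2nd.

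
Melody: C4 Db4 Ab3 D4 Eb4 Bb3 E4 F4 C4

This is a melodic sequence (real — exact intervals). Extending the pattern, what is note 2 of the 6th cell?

Grouping in 3s, the 2nd note of each cell is Db4, Eb4, F4.
Extending up a 2nd: G4 → A4 → B4.

B4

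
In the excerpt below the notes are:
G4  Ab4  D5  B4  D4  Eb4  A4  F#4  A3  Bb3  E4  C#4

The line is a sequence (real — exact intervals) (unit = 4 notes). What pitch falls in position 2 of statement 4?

With 4-note cells, note 2 of each statement runs Ab4, Eb4, Bb3.
Each moves down a 4th; the next is F3.

F3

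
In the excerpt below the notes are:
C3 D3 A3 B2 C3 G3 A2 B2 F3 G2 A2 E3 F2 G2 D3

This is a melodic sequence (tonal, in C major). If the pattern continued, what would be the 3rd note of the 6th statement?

C3

With 3-note cells, note 3 of each statement runs A3, G3, F3, E3, D3.
One more down a 2nd gives C3.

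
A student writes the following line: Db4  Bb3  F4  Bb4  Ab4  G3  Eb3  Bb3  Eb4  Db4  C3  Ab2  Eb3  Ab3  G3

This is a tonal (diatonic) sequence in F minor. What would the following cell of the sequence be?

Taking 5-note groups, the heads are Db4, G3, C3: the pattern moves down a 5th.
From F2 the diatonic shape gives F2 Db2 Ab2 Db3 C3.

F2 Db2 Ab2 Db3 C3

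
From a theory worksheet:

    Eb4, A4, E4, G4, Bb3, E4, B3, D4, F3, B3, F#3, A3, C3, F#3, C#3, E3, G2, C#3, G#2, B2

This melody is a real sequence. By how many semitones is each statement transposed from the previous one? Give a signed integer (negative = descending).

The 4-note cells begin on Eb4, Bb3, F3, C3, G2 — each down a 4th from the last.
Eb4→Bb3 is 58 − 63 = -5 semitones.

-5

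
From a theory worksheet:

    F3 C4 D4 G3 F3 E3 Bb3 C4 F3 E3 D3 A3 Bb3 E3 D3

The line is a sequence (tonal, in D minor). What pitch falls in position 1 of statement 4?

C3

The unit is 5 notes. Position-1 pitches of the 3 shown cells: F3, E3, D3.
One more down a 2nd gives C3.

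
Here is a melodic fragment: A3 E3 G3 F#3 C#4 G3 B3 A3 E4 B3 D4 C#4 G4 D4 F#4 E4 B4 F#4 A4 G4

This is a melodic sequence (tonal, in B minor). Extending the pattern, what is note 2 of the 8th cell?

E5

With 4-note cells, note 2 of each statement runs E3, G3, B3, D4, F#4.
Extending up a 3rd: A4 → C#5 → E5.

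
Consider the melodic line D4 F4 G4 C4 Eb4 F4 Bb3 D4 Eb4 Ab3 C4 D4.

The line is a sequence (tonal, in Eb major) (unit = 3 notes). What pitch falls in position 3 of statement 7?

Ab3

Grouping in 3s, the 3rd note of each cell is G4, F4, Eb4, D4.
Extending down a 2nd: C4 → Bb3 → Ab3.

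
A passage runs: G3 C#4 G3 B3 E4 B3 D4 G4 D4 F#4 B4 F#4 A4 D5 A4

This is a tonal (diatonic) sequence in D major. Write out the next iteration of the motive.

C#5 F#5 C#5

Unit = 3 notes; the statements start on G3, B3, D4, F#4, A4, moving up a 3rd each time.
So cell 6 is C#5 F#5 C#5.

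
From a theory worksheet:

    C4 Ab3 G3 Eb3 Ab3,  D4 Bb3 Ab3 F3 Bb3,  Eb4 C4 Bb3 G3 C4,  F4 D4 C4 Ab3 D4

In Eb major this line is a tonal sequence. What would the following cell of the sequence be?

G4 Eb4 D4 Bb3 Eb4

The 5-note cells begin on C4, D4, Eb4, F4 — each up a 2nd from the last.
Statement 5 starts on G4 and keeps the same diatonic contour: G4 Eb4 D4 Bb3 Eb4.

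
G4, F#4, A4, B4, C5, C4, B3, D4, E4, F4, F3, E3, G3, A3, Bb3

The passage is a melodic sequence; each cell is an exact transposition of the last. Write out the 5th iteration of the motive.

Eb2 D2 F2 G2 Ab2

With a 5-note motive the entries are G4, C4, F3, each down a 5th from the previous.
Continuing the starts: Bb2 → Eb2.
Statement 5 starts on Eb2 and keeps the same exact contour: Eb2 D2 F2 G2 Ab2.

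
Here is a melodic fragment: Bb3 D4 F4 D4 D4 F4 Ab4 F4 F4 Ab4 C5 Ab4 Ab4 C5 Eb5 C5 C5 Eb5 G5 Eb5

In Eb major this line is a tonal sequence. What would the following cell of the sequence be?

With a 4-note motive the entries are Bb3, D4, F4, Ab4, C5, each up a 3rd from the previous.
From Eb5 the diatonic shape gives Eb5 G5 Bb5 G5.

Eb5 G5 Bb5 G5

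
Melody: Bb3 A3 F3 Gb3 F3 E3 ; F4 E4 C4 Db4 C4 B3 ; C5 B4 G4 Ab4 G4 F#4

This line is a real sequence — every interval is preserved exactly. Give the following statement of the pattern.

With a 6-note motive the entries are Bb3, F4, C5, each up a 5th from the previous.
Statement 4 starts on G5 and keeps the same exact contour: G5 F#5 D5 Eb5 D5 C#5.

G5 F#5 D5 Eb5 D5 C#5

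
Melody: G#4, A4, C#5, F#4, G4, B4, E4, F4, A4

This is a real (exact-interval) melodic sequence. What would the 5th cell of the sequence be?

C4 Db4 F4

With a 3-note motive the entries are G#4, F#4, E4, each down a 2nd from the previous.
Continuing the starts: D4 → C4.
So cell 5 is C4 Db4 F4.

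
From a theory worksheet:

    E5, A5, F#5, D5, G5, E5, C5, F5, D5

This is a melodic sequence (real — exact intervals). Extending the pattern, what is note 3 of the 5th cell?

The unit is 3 notes. Position-3 pitches of the 3 shown cells: F#5, E5, D5.
Carrying that down a 2nd forward: C5 → Bb4.

Bb4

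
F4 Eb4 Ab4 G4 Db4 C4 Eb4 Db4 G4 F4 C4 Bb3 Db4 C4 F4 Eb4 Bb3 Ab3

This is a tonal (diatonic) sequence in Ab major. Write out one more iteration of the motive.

C4 Bb3 Eb4 Db4 Ab3 G3

With a 6-note motive the entries are F4, Eb4, Db4, each down a 2nd from the previous.
From C4 the diatonic shape gives C4 Bb3 Eb4 Db4 Ab3 G3.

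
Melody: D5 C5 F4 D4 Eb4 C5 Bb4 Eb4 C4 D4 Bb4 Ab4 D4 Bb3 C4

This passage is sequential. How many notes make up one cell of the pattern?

5

15 notes total. Splitting into 3 groups of 5:
D5 C5 F4 D4 Eb4 | C5 Bb4 Eb4 C4 D4 | Bb4 Ab4 D4 Bb3 C4
Every group is a transposition down a 2nd of the one before; no shorter unit works.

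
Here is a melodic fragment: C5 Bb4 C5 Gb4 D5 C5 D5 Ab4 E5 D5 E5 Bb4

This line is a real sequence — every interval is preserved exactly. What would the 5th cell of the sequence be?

With a 4-note motive the entries are C5, D5, E5, each up a 2nd from the previous.
Extending up a 2nd: F#5 → G#5.
Statement 5 starts on G#5 and keeps the same exact contour: G#5 F#5 G#5 D5.

G#5 F#5 G#5 D5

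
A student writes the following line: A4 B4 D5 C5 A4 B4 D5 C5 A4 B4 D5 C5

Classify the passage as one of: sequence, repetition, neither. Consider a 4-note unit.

Each 4-note cell is identical (A4 B4 D5 C5), restated at the same pitch.

repetition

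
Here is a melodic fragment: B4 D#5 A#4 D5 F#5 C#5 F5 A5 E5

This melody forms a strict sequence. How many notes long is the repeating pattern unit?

There are 9 notes; a 3-note unit gives 3 cells:
B4 D#5 A#4 | D5 F#5 C#5 | F5 A5 E5
Each cell is the previous one up a 3rd — so the unit is 3 notes.

3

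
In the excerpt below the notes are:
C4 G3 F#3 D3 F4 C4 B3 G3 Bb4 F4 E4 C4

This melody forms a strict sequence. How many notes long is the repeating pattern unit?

12 notes total. Splitting into 3 groups of 4:
C4 G3 F#3 D3 | F4 C4 B3 G3 | Bb4 F4 E4 C4
Every group is a transposition up a 4th of the one before; no shorter unit works.

4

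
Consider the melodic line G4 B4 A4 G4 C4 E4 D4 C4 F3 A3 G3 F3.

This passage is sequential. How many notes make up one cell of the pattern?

4

Try groups of 4 (3 cells in 12 notes):
G4 B4 A4 G4 | C4 E4 D4 C4 | F3 A3 G3 F3
Every group is a transposition down a 5th of the one before; no shorter unit works.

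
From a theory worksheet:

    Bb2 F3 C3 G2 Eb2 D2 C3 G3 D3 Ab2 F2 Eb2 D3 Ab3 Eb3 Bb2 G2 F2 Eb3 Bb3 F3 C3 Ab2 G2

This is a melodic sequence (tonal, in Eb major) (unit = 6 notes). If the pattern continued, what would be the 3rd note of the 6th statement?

With 6-note cells, note 3 of each statement runs C3, D3, Eb3, F3.
Each moves up a 2nd. Continuing: G3 → Ab3.

Ab3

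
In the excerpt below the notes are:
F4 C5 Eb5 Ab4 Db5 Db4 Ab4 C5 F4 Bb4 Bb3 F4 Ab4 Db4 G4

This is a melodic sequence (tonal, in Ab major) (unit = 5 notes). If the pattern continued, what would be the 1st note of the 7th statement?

Ab2

The unit is 5 notes. Position-1 pitches of the 3 shown cells: F4, Db4, Bb3.
Each moves down a 3rd. Continuing: G3 → Eb3 → C3 → Ab2.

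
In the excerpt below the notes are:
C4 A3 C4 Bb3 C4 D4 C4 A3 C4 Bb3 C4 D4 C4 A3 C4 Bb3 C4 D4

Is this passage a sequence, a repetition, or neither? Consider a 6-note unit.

Each 6-note cell is identical (C4 A3 C4 Bb3 C4 D4), restated at the same pitch.

repetition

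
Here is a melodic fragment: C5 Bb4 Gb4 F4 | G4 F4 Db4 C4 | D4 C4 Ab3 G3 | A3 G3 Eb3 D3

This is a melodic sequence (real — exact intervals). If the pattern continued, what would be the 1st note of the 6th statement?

B2

With 4-note cells, note 1 of each statement runs C5, G4, D4, A3.
Extending down a 4th: E3 → B2.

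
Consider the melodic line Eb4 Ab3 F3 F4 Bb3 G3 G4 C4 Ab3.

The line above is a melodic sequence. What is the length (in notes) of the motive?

3

9 notes total. Splitting into 3 groups of 3:
Eb4 Ab3 F3 | F4 Bb3 G3 | G4 C4 Ab3
That's a consistent up a 2nd shift per cell, and no other grouping gives one.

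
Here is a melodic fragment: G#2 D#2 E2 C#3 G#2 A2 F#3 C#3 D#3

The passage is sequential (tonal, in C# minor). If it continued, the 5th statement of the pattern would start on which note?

Taking 3-note groups, the heads are G#2, C#3, F#3: the pattern moves up a 4th.
Continuing: B3 → E4. Statement 5 starts on E4.

E4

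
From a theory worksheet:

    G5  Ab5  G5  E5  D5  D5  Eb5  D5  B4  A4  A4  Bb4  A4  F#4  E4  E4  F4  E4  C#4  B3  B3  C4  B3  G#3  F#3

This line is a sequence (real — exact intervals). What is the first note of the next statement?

Unit = 5 notes; the statements start on G5, D5, A4, E4, B3, moving down a 4th each time.
The next head, down a 4th from B3, is F#3.

F#3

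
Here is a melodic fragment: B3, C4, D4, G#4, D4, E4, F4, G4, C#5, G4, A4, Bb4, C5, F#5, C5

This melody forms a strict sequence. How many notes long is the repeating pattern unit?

Try groups of 5 (3 cells in 15 notes):
B3 C4 D4 G#4 D4 | E4 F4 G4 C#5 G4 | A4 Bb4 C5 F#5 C5
That's a consistent up a 4th shift per cell, and no other grouping gives one.

5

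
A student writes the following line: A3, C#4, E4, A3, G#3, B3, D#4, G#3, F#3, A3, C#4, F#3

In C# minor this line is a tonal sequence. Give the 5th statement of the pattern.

Unit = 4 notes; the statements start on A3, G#3, F#3, moving down a 2nd each time.
Extending down a 2nd: E3 → D#3.
Statement 5 starts on D#3 and keeps the same diatonic contour: D#3 F#3 A3 D#3.

D#3 F#3 A3 D#3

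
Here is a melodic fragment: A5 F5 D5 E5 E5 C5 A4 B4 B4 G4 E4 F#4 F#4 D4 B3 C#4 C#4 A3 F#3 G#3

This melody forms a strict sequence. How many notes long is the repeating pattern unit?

Try groups of 4 (5 cells in 20 notes):
A5 F5 D5 E5 | E5 C5 A4 B4 | B4 G4 E4 F#4 | F#4 D4 B3 C#4 | C#4 A3 F#3 G#3
Each cell is the previous one down a 4th — so the unit is 4 notes.

4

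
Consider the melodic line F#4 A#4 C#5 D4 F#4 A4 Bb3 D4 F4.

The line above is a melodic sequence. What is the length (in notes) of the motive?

Try groups of 3 (3 cells in 9 notes):
F#4 A#4 C#5 | D4 F#4 A4 | Bb3 D4 F4
Each cell is the previous one down a 3rd — so the unit is 3 notes.

3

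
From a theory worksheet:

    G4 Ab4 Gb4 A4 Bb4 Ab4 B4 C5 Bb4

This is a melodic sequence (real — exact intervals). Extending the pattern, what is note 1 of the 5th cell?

Grouping in 3s, the 1st note of each cell is G4, A4, B4.
Extending up a 2nd: C#5 → D#5.

D#5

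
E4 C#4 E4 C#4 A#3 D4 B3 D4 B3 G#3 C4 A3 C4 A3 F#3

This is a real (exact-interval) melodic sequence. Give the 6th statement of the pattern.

Gb3 Eb3 Gb3 Eb3 C3

Unit = 5 notes; the statements start on E4, D4, C4, moving down a 2nd each time.
Extending down a 2nd: Bb3 → Ab3 → Gb3.
Statement 6 starts on Gb3 and keeps the same exact contour: Gb3 Eb3 Gb3 Eb3 C3.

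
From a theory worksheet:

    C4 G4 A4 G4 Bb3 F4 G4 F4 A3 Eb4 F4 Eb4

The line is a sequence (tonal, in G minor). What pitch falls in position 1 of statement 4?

G3

Grouping in 4s, the 1st note of each cell is C4, Bb3, A3.
One more down a 2nd gives G3.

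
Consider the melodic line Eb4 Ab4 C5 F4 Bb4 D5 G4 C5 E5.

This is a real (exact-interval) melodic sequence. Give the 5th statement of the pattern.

The 3-note cells begin on Eb4, F4, G4 — each up a 2nd from the last.
Carrying on: A4 → B4.
From B4 the exact shape gives B4 E5 G#5.

B4 E5 G#5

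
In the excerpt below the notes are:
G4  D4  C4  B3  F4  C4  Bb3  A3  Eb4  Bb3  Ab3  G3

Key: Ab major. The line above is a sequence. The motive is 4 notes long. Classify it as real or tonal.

Each cell has the same semitone pattern (-5, -2, -1) — intervals are preserved exactly.
And D4 lies outside Ab major, so the sequence is real rather than tonal.

real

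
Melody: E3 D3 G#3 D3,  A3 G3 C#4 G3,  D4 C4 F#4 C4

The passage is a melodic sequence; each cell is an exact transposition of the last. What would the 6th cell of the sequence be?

F5 Eb5 A5 Eb5

Unit = 4 notes; the statements start on E3, A3, D4, moving up a 4th each time.
Continuing the starts: G4 → C5 → F5.
Statement 6 starts on F5 and keeps the same exact contour: F5 Eb5 A5 Eb5.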